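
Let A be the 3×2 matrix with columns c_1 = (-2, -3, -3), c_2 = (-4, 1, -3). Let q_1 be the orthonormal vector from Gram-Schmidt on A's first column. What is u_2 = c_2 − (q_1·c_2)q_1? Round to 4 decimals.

c_1 = (-2, -3, -3); ‖c_1‖ = 4.6904, so q_1 = (-0.4264, -0.6396, -0.6396).
q_1·c_2 = (-0.4264)·(-4) + (-0.6396)·1 + (-0.6396)·(-3) = 2.9848.
u_2 = c_2 − 2.9848·q_1 = (-2.7273, 2.9091, -1.0909).

u_2 = (-2.7273, 2.9091, -1.0909)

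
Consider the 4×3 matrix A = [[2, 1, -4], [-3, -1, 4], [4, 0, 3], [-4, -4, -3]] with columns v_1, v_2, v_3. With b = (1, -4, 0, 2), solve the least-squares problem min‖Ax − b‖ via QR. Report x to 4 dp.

x = (0.4468, -0.5747, -0.5098)

q_1 = v_1/‖v_1‖ = (2, -3, 4, -4)/6.7082 = (0.2981, -0.4472, 0.5963, -0.5963).
r_{12} = q_1·v_2 = 3.1305.
u_2 = v_2 − 3.1305·q_1 = (0.0667, 0.4000, -1.8667, -2.1333).
‖u_2‖ = 2.8636, so q_2 = (0.0233, 0.1397, -0.6519, -0.7450).
r_{13} = q_1·v_3 = 0.5963; r_{23} = q_2·v_3 = 0.7450.
u_3 = v_3 − 0.5963·q_1 − 0.7450·q_2 = (-4.1951, 4.1626, 3.1301, -2.0894).
‖u_3‖ = 7.0064, so q_3 = (-0.5988, 0.5941, 0.4467, -0.2982).
Qᵀb = (0.8944, -2.0254, -3.5717).
Back-substitute: x_3 = -3.5717/7.0064 = -0.5098.
x_2 = (-2.0254 − 0.7450·(-0.5098))/2.8636 = -0.5747.
x_1 = (0.8944 − 3.1305·(-0.5747) − 0.5963·(-0.5098))/6.7082 = 0.4468.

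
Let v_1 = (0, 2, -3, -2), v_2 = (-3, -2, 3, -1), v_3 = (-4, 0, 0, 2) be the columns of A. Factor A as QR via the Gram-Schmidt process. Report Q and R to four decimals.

v_1 = (0, 2, -3, -2); ‖v_1‖ = 4.1231, so e_1 = (0.0000, 0.4851, -0.7276, -0.4851).
e_1·v_2 = 0.0000·(-3) + 0.4851·(-2) + (-0.7276)·3 + (-0.4851)·(-1) = -2.6679.
u_2 = v_2 + 2.6679·e_1 = (-3.0000, -0.7059, 1.0588, -2.2941).
‖u_2‖ = 3.9853, so e_2 = (-0.7528, -0.1771, 0.2657, -0.5756).
e_1·v_3 = 0.0000·(-4) + 0.4851·0 + (-0.7276)·0 + (-0.4851)·2 = -0.9701; e_2·v_3 = (-0.7528)·(-4) + (-0.1771)·0 + 0.2657·0 + (-0.5756)·2 = 1.8598.
u_3 = v_3 + 0.9701·e_1 − 1.8598·e_2 = (-2.6000, 0.8000, -1.2000, 2.6000).
‖u_3‖ = 3.9497, so e_3 = (-0.6583, 0.2025, -0.3038, 0.6583).

Q = [[0.0000, -0.7528, -0.6583], [0.4851, -0.1771, 0.2025], [-0.7276, 0.2657, -0.3038], [-0.4851, -0.5756, 0.6583]], R = [[4.1231, -2.6679, -0.9701], [0.0000, 3.9853, 1.8598], [0.0000, 0.0000, 3.9497]]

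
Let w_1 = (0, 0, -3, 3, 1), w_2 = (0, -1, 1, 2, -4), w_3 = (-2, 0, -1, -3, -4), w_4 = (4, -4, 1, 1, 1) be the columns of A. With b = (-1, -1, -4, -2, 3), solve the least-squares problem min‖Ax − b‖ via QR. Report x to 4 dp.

w_1 = (0, 0, -3, 3, 1); ‖w_1‖ = 4.3589, so e_1 = (0.0000, 0.0000, -0.6882, 0.6882, 0.2294).
e_1·w_2 = 0.0000·0 + 0.0000·(-1) + (-0.6882)·1 + 0.6882·2 + 0.2294·(-4) = -0.2294.
u_2 = w_2 + 0.2294·e_1 = (0.0000, -1.0000, 0.8421, 2.1579, -3.9474).
‖u_2‖ = 4.6848, so e_2 = (0.0000, -0.2135, 0.1798, 0.4606, -0.8426).
e_1·w_3 = 0.0000·(-2) + 0.0000·0 + (-0.6882)·(-1) + 0.6882·(-3) + 0.2294·(-4) = -2.2942; e_2·w_3 = 0.0000·(-2) + (-0.2135)·0 + 0.1798·(-1) + 0.4606·(-3) + (-0.8426)·(-4) = 1.8088.
u_3 = w_3 + 2.2942·e_1 − 1.8088·e_2 = (-2.0000, 0.3861, -2.9041, -2.2542, -1.9496).
‖u_3‖ = 4.6331, so e_3 = (-0.4317, 0.0833, -0.6268, -0.4865, -0.4208).
e_1·w_4 = 0.0000·4 + 0.0000·(-4) + (-0.6882)·1 + 0.6882·1 + 0.2294·1 = 0.2294; e_2·w_4 = 0.0000·4 + (-0.2135)·(-4) + 0.1798·1 + 0.4606·1 + (-0.8426)·1 = 0.6516; e_3·w_4 = (-0.4317)·4 + 0.0833·(-4) + (-0.6268)·1 + (-0.4865)·1 + (-0.4208)·1 = -3.5942.
u_4 = w_4 − 0.2294·e_1 − 0.6516·e_2 + 3.5942·e_3 = (2.4484, -3.5614, -1.2122, -1.2068, -0.0161).
‖u_4‖ = 4.6480, so e_4 = (0.5268, -0.7662, -0.2608, -0.2596, -0.0035).
Qᵀb = (2.0647, -3.9546, 2.5663, 1.7915).
Back-substitute: x_4 = 1.7915/4.6480 = 0.3854.
x_3 = (2.5663 + 3.5942·0.3854)/4.6331 = 0.8529.
x_2 = (-3.9546 − 1.8088·0.8529 − 0.6516·0.3854)/4.6848 = -1.2270.
x_1 = (2.0647 + 0.2294·(-1.2270) + 2.2942·0.8529 − 0.2294·0.3854)/4.3589 = 0.8377.

x = (0.8377, -1.2270, 0.8529, 0.3854)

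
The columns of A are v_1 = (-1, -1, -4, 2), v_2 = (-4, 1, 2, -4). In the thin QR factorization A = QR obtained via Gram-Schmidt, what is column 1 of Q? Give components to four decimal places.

q_1 = v_1/‖v_1‖ = (-1, -1, -4, 2)/4.6904 = (-0.2132, -0.2132, -0.8528, 0.4264).

q_1 = (-0.2132, -0.2132, -0.8528, 0.4264)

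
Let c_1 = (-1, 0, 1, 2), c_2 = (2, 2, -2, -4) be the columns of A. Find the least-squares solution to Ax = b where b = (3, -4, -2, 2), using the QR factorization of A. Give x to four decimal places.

c_1 = (-1, 0, 1, 2); ‖c_1‖ = 2.4495, so e_1 = (-0.4082, 0.0000, 0.4082, 0.8165).
e_1·c_2 = (-0.4082)·2 + 0.0000·2 + 0.4082·(-2) + 0.8165·(-4) = -4.8990.
u_2 = c_2 + 4.8990·e_1 = (0.0000, 2.0000, 0.0000, 0.0000).
‖u_2‖ = 2.0000, so e_2 = (0.0000, 1.0000, 0.0000, 0.0000).
Qᵀb = (-0.4082, -4.0000).
Back-substitute: x_2 = -4.0000/2.0000 = -2.0000.
x_1 = (-0.4082 + 4.8990·(-2.0000))/2.4495 = -4.1667.

x = (-4.1667, -2.0000)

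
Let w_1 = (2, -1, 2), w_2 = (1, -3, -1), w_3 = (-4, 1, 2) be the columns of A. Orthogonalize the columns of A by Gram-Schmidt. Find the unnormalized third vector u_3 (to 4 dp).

w_1 = (2, -1, 2); ‖w_1‖ = 3.0000, so e_1 = (0.6667, -0.3333, 0.6667).
e_1·w_2 = 0.6667·1 + (-0.3333)·(-3) + 0.6667·(-1) = 1.0000.
u_2 = w_2 − 1.0000·e_1 = (0.3333, -2.6667, -1.6667).
‖u_2‖ = 3.1623, so e_2 = (0.1054, -0.8433, -0.5270).
e_1·w_3 = 0.6667·(-4) + (-0.3333)·1 + 0.6667·2 = -1.6667; e_2·w_3 = 0.1054·(-4) + (-0.8433)·1 + (-0.5270)·2 = -2.3190.
u_3 = w_3 + 1.6667·e_1 + 2.3190·e_2 = (-2.6444, -1.5111, 1.8889).

u_3 = (-2.6444, -1.5111, 1.8889)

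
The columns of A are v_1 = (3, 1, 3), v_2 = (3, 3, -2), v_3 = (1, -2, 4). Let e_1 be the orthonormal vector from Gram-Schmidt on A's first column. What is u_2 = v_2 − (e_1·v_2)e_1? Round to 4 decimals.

u_2 = (2.0526, 2.6842, -2.9474)

e_1 = v_1/‖v_1‖ = (3, 1, 3)/4.3589 = (0.6882, 0.2294, 0.6882).
r_{12} = e_1·v_2 = 1.3765.
u_2 = v_2 − 1.3765·e_1 = (2.0526, 2.6842, -2.9474).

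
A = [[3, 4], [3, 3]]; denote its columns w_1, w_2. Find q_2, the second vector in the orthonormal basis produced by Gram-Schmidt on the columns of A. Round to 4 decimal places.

w_1 = (3, 3); ‖w_1‖ = 4.2426, so q_1 = (0.7071, 0.7071).
q_1·w_2 = 0.7071·4 + 0.7071·3 = 4.9497.
u_2 = w_2 − 4.9497·q_1 = (0.5000, -0.5000).
‖u_2‖ = 0.7071, so q_2 = (0.7071, -0.7071).

q_2 = (0.7071, -0.7071)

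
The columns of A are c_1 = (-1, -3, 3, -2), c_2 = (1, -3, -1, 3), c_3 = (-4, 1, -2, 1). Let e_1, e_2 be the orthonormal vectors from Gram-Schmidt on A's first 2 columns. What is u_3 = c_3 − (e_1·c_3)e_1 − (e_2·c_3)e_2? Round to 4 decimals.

c_1 = (-1, -3, 3, -2); ‖c_1‖ = 4.7958, so e_1 = (-0.2085, -0.6255, 0.6255, -0.4170).
e_1·c_2 = (-0.2085)·1 + (-0.6255)·(-3) + 0.6255·(-1) + (-0.4170)·3 = -0.2085.
u_2 = c_2 + 0.2085·e_1 = (0.9565, -3.1304, -0.8696, 2.9130).
‖u_2‖ = 4.4673, so e_2 = (0.2141, -0.7007, -0.1947, 0.6521).
e_1·c_3 = (-0.2085)·(-4) + (-0.6255)·1 + 0.6255·(-2) + (-0.4170)·1 = -1.4596; e_2·c_3 = 0.2141·(-4) + (-0.7007)·1 + (-0.1947)·(-2) + 0.6521·1 = -0.5158.
u_3 = c_3 + 1.4596·e_1 + 0.5158·e_2 = (-4.1939, -0.2745, -1.1874, 0.7277).

u_3 = (-4.1939, -0.2745, -1.1874, 0.7277)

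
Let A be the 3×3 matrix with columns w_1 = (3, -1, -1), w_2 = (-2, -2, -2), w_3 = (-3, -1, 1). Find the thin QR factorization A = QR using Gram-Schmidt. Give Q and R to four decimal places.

Q = [[0.9045, -0.4264, 0.0000], [-0.3015, -0.6396, -0.7071], [-0.3015, -0.6396, 0.7071]], R = [[3.3166, -0.6030, -2.7136], [0.0000, 3.4112, 1.2792], [0.0000, 0.0000, 1.4142]]

w_1 = (3, -1, -1); ‖w_1‖ = 3.3166, so q_1 = (0.9045, -0.3015, -0.3015).
q_1·w_2 = 0.9045·(-2) + (-0.3015)·(-2) + (-0.3015)·(-2) = -0.6030.
u_2 = w_2 + 0.6030·q_1 = (-1.4545, -2.1818, -2.1818).
‖u_2‖ = 3.4112, so q_2 = (-0.4264, -0.6396, -0.6396).
q_1·w_3 = 0.9045·(-3) + (-0.3015)·(-1) + (-0.3015)·1 = -2.7136; q_2·w_3 = (-0.4264)·(-3) + (-0.6396)·(-1) + (-0.6396)·1 = 1.2792.
u_3 = w_3 + 2.7136·q_1 − 1.2792·q_2 = (0.0000, -1.0000, 1.0000).
‖u_3‖ = 1.4142, so q_3 = (0.0000, -0.7071, 0.7071).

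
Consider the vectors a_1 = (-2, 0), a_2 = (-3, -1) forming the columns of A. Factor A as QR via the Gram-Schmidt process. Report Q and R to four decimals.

a_1 = (-2, 0); ‖a_1‖ = 2.0000, so q_1 = (-1.0000, 0.0000).
q_1·a_2 = (-1.0000)·(-3) + 0.0000·(-1) = 3.0000.
u_2 = a_2 − 3.0000·q_1 = (0.0000, -1.0000).
‖u_2‖ = 1.0000, so q_2 = (0.0000, -1.0000).

Q = [[-1.0000, 0.0000], [0.0000, -1.0000]], R = [[2.0000, 3.0000], [0.0000, 1.0000]]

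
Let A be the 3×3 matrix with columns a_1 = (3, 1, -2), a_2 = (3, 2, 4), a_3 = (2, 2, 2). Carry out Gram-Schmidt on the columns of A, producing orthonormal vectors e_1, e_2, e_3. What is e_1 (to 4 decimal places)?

e_1 = (0.8018, 0.2673, -0.5345)

a_1 = (3, 1, -2); ‖a_1‖ = 3.7417, so e_1 = (0.8018, 0.2673, -0.5345).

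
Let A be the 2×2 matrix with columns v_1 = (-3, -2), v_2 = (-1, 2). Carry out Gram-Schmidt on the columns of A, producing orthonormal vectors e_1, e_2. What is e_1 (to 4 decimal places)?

e_1 = (-0.8321, -0.5547)

v_1 = (-3, -2); ‖v_1‖ = 3.6056, so e_1 = (-0.8321, -0.5547).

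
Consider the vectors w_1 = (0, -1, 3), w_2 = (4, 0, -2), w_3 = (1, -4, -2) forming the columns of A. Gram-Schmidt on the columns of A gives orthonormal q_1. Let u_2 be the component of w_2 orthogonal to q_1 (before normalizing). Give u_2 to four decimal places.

u_2 = (4.0000, -0.6000, -0.2000)

w_1 = (0, -1, 3); ‖w_1‖ = 3.1623, so q_1 = (0.0000, -0.3162, 0.9487).
q_1·w_2 = 0.0000·4 + (-0.3162)·0 + 0.9487·(-2) = -1.8974.
u_2 = w_2 + 1.8974·q_1 = (4.0000, -0.6000, -0.2000).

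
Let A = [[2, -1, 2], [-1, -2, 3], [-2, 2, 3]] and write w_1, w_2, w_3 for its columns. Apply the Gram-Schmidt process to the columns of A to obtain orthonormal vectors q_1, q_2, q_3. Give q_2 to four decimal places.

q_2 = (-0.0413, -0.9096, 0.4134)

w_1 = (2, -1, -2); ‖w_1‖ = 3.0000, so q_1 = (0.6667, -0.3333, -0.6667).
q_1·w_2 = 0.6667·(-1) + (-0.3333)·(-2) + (-0.6667)·2 = -1.3333.
u_2 = w_2 + 1.3333·q_1 = (-0.1111, -2.4444, 1.1111).
‖u_2‖ = 2.6874, so q_2 = (-0.0413, -0.9096, 0.4134).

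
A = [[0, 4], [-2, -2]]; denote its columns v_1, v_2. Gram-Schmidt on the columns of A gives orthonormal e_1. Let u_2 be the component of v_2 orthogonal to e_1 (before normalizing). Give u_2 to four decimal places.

e_1 = v_1/‖v_1‖ = (0, -2)/2.0000 = (0.0000, -1.0000).
r_{12} = e_1·v_2 = 2.0000.
u_2 = v_2 − 2.0000·e_1 = (4.0000, 0.0000).

u_2 = (4.0000, 0.0000)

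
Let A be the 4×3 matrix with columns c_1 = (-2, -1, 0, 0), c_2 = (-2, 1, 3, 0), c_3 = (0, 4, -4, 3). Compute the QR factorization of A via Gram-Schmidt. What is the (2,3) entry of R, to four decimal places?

r_{23} = -1.6033

e_1 = c_1/‖c_1‖ = (-2, -1, 0, 0)/2.2361 = (-0.8944, -0.4472, 0.0000, 0.0000).
r_{12} = e_1·c_2 = 1.3416.
u_2 = c_2 − 1.3416·e_1 = (-0.8000, 1.6000, 3.0000, 0.0000).
‖u_2‖ = 3.4928, so e_2 = (-0.2290, 0.4581, 0.8589, 0.0000).
r_{23} = e_2·c_3 = -1.6033.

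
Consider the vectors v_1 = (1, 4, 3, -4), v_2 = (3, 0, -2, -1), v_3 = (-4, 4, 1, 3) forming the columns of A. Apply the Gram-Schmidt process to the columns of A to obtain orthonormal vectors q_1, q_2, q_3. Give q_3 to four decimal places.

q_3 = (-0.0953, 0.7864, -0.3813, 0.4766)

v_1 = (1, 4, 3, -4); ‖v_1‖ = 6.4807, so q_1 = (0.1543, 0.6172, 0.4629, -0.6172).
q_1·v_2 = 0.1543·3 + 0.6172·0 + 0.4629·(-2) + (-0.6172)·(-1) = 0.1543.
u_2 = v_2 − 0.1543·q_1 = (2.9762, -0.0952, -2.0714, -0.9048).
‖u_2‖ = 3.7385, so q_2 = (0.7961, -0.0255, -0.5541, -0.2420).
q_1·v_3 = 0.1543·(-4) + 0.6172·4 + 0.4629·1 + (-0.6172)·3 = 0.4629; q_2·v_3 = 0.7961·(-4) + (-0.0255)·4 + (-0.5541)·1 + (-0.2420)·3 = -4.5664.
u_3 = v_3 − 0.4629·q_1 + 4.5664·q_2 = (-0.4361, 3.5980, -1.7445, 2.1806).
‖u_3‖ = 4.5753, so q_3 = (-0.0953, 0.7864, -0.3813, 0.4766).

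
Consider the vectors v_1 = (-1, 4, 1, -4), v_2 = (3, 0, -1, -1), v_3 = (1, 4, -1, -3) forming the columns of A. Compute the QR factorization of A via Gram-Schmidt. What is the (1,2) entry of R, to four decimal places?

v_1 = (-1, 4, 1, -4); ‖v_1‖ = 5.8310, so e_1 = (-0.1715, 0.6860, 0.1715, -0.6860).
r_{12} = e_1·v_2 = 0.0000.

r_{12} = 0.0000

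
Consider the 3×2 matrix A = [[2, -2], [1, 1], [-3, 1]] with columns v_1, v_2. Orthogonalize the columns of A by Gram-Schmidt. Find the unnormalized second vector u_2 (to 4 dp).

u_2 = (-1.1429, 1.4286, -0.2857)

v_1 = (2, 1, -3); ‖v_1‖ = 3.7417, so q_1 = (0.5345, 0.2673, -0.8018).
q_1·v_2 = 0.5345·(-2) + 0.2673·1 + (-0.8018)·1 = -1.6036.
u_2 = v_2 + 1.6036·q_1 = (-1.1429, 1.4286, -0.2857).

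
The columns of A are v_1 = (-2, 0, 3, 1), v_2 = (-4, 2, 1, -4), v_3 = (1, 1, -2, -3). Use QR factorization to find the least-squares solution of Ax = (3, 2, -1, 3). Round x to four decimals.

x = (0.4209, -0.7744, 0.5884)

v_1 = (-2, 0, 3, 1); ‖v_1‖ = 3.7417, so q_1 = (-0.5345, 0.0000, 0.8018, 0.2673).
q_1·v_2 = (-0.5345)·(-4) + 0.0000·2 + 0.8018·1 + 0.2673·(-4) = 1.8708.
u_2 = v_2 − 1.8708·q_1 = (-3.0000, 2.0000, -0.5000, -4.5000).
‖u_2‖ = 5.7879, so q_2 = (-0.5183, 0.3455, -0.0864, -0.7775).
q_1·v_3 = (-0.5345)·1 + 0.0000·1 + 0.8018·(-2) + 0.2673·(-3) = -2.9399; q_2·v_3 = (-0.5183)·1 + 0.3455·1 + (-0.0864)·(-2) + (-0.7775)·(-3) = 2.3324.
u_3 = v_3 + 2.9399·q_1 − 2.3324·q_2 = (0.6375, 0.1940, 0.5586, -0.4009).
‖u_3‖ = 0.9575, so q_3 = (0.6658, 0.2026, 0.5834, -0.4186).
Qᵀb = (-1.6036, -3.1099, 0.5634).
Back-substitute: x_3 = 0.5634/0.9575 = 0.5884.
x_2 = (-3.1099 − 2.3324·0.5884)/5.7879 = -0.7744.
x_1 = (-1.6036 − 1.8708·(-0.7744) + 2.9399·0.5884)/3.7417 = 0.4209.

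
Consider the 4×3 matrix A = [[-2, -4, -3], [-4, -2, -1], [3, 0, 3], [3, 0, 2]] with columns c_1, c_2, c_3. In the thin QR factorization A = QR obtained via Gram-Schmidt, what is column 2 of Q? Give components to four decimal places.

c_1 = (-2, -4, 3, 3); ‖c_1‖ = 6.1644, so e_1 = (-0.3244, -0.6489, 0.4867, 0.4867).
e_1·c_2 = (-0.3244)·(-4) + (-0.6489)·(-2) + 0.4867·0 + 0.4867·0 = 2.5955.
u_2 = c_2 − 2.5955·e_1 = (-3.1579, -0.3158, -1.2632, -1.2632).
‖u_2‖ = 3.6419, so e_2 = (-0.8671, -0.0867, -0.3468, -0.3468).

e_2 = (-0.8671, -0.0867, -0.3468, -0.3468)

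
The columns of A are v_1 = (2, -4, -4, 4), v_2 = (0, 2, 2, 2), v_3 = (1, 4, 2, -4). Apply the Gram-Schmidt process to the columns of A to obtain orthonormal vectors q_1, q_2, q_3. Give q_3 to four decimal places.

v_1 = (2, -4, -4, 4); ‖v_1‖ = 7.2111, so q_1 = (0.2774, -0.5547, -0.5547, 0.5547).
q_1·v_2 = 0.2774·0 + (-0.5547)·2 + (-0.5547)·2 + 0.5547·2 = -1.1094.
u_2 = v_2 + 1.1094·q_1 = (0.3077, 1.3846, 1.3846, 2.6154).
‖u_2‖ = 3.2817, so q_2 = (0.0938, 0.4219, 0.4219, 0.7970).
q_1·v_3 = 0.2774·1 + (-0.5547)·4 + (-0.5547)·2 + 0.5547·(-4) = -5.2697; q_2·v_3 = 0.0938·1 + 0.4219·4 + 0.4219·2 + 0.7970·(-4) = -0.5626.
u_3 = v_3 + 5.2697·q_1 + 0.5626·q_2 = (2.5143, 1.3143, -0.6857, -0.6286).
‖u_3‖ = 2.9857, so q_3 = (0.8421, 0.4402, -0.2297, -0.2105).

q_3 = (0.8421, 0.4402, -0.2297, -0.2105)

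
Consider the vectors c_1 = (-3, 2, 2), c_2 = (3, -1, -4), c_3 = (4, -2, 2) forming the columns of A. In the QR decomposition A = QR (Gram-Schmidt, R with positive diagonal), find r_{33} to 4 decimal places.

c_1 = (-3, 2, 2); ‖c_1‖ = 4.1231, so e_1 = (-0.7276, 0.4851, 0.4851).
e_1·c_2 = (-0.7276)·3 + 0.4851·(-1) + 0.4851·(-4) = -4.6082.
u_2 = c_2 + 4.6082·e_1 = (-0.3529, 1.2353, -1.7647).
‖u_2‖ = 2.1828, so e_2 = (-0.1617, 0.5659, -0.8085).
e_1·c_3 = (-0.7276)·4 + 0.4851·(-2) + 0.4851·2 = -2.9104; e_2·c_3 = (-0.1617)·4 + 0.5659·(-2) + (-0.8085)·2 = -3.3955.
u_3 = c_3 + 2.9104·e_1 + 3.3955·e_2 = (1.3333, 1.3333, 0.6667).
r_{33} = ‖u_3‖ = 2.0000.

r_{33} = 2.0000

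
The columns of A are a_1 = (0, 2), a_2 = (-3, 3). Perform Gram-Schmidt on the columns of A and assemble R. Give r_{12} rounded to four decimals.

a_1 = (0, 2); ‖a_1‖ = 2.0000, so q_1 = (0.0000, 1.0000).
r_{12} = q_1·a_2 = 3.0000.

r_{12} = 3.0000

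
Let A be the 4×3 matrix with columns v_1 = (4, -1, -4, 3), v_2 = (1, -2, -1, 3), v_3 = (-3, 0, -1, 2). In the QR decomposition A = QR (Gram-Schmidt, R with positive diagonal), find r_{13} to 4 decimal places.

v_1 = (4, -1, -4, 3); ‖v_1‖ = 6.4807, so e_1 = (0.6172, -0.1543, -0.6172, 0.4629).
r_{13} = e_1·v_3 = -0.3086.

r_{13} = -0.3086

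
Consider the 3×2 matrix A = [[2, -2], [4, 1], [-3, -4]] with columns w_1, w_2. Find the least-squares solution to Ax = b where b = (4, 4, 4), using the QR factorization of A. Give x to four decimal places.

x = (1.0581, -1.5570)

w_1 = (2, 4, -3); ‖w_1‖ = 5.3852, so e_1 = (0.3714, 0.7428, -0.5571).
e_1·w_2 = 0.3714·(-2) + 0.7428·1 + (-0.5571)·(-4) = 2.2283.
u_2 = w_2 − 2.2283·e_1 = (-2.8276, -0.6552, -2.7586).
‖u_2‖ = 4.0043, so e_2 = (-0.7061, -0.1636, -0.6889).
Qᵀb = (2.2283, -6.2347).
Back-substitute: x_2 = -6.2347/4.0043 = -1.5570.
x_1 = (2.2283 − 2.2283·(-1.5570))/5.3852 = 1.0581.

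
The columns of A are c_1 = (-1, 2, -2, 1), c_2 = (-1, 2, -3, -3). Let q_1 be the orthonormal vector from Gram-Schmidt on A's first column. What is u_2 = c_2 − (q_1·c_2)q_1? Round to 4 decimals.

u_2 = (-0.2000, 0.4000, -1.4000, -3.8000)

c_1 = (-1, 2, -2, 1); ‖c_1‖ = 3.1623, so q_1 = (-0.3162, 0.6325, -0.6325, 0.3162).
q_1·c_2 = (-0.3162)·(-1) + 0.6325·2 + (-0.6325)·(-3) + 0.3162·(-3) = 2.5298.
u_2 = c_2 − 2.5298·q_1 = (-0.2000, 0.4000, -1.4000, -3.8000).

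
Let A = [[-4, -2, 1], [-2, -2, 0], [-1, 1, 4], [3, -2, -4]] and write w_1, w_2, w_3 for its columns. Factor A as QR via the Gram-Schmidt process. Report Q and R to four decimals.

w_1 = (-4, -2, -1, 3); ‖w_1‖ = 5.4772, so e_1 = (-0.7303, -0.3651, -0.1826, 0.5477).
e_1·w_2 = (-0.7303)·(-2) + (-0.3651)·(-2) + (-0.1826)·1 + 0.5477·(-2) = 0.9129.
u_2 = w_2 − 0.9129·e_1 = (-1.3333, -1.6667, 1.1667, -2.5000).
‖u_2‖ = 3.4881, so e_2 = (-0.3823, -0.4778, 0.3345, -0.7167).
e_1·w_3 = (-0.7303)·1 + (-0.3651)·0 + (-0.1826)·4 + 0.5477·(-4) = -3.6515; e_2·w_3 = (-0.3823)·1 + (-0.4778)·0 + 0.3345·4 + (-0.7167)·(-4) = 3.8225.
u_3 = w_3 + 3.6515·e_1 − 3.8225·e_2 = (-0.2055, 0.4932, 2.0548, 0.7397).
‖u_3‖ = 2.2483, so e_3 = (-0.0914, 0.2193, 0.9139, 0.3290).

Q = [[-0.7303, -0.3823, -0.0914], [-0.3651, -0.4778, 0.2193], [-0.1826, 0.3345, 0.9139], [0.5477, -0.7167, 0.3290]], R = [[5.4772, 0.9129, -3.6515], [0.0000, 3.4881, 3.8225], [0.0000, 0.0000, 2.2483]]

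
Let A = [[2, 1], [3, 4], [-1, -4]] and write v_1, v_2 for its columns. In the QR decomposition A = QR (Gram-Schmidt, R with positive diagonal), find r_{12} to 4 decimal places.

v_1 = (2, 3, -1); ‖v_1‖ = 3.7417, so q_1 = (0.5345, 0.8018, -0.2673).
r_{12} = q_1·v_2 = 4.8107.

r_{12} = 4.8107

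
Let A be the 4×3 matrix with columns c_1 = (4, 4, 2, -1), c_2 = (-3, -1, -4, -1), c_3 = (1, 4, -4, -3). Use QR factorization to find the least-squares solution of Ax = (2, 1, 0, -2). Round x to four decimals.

x = (-0.7368, -1.2105, 0.8947)

e_1 = c_1/‖c_1‖ = (4, 4, 2, -1)/6.0828 = (0.6576, 0.6576, 0.3288, -0.1644).
r_{12} = e_1·c_2 = -3.7812.
u_2 = c_2 + 3.7812·e_1 = (-0.5135, 1.4865, -2.7568, -1.6216).
‖u_2‖ = 3.5641, so e_2 = (-0.1441, 0.4171, -0.7735, -0.4550).
r_{13} = e_1·c_3 = 2.4660; r_{23} = e_2·c_3 = 5.9831.
u_3 = c_3 − 2.4660·e_1 − 5.9831·e_2 = (0.2404, -0.1170, -0.1830, 0.1277).
‖u_3‖ = 0.3482, so e_3 = (0.6904, -0.3360, -0.5254, 0.3666).
Qᵀb = (2.3016, 1.0389, 0.3116).
Back-substitute: x_3 = 0.3116/0.3482 = 0.8947.
x_2 = (1.0389 − 5.9831·0.8947)/3.5641 = -1.2105.
x_1 = (2.3016 + 3.7812·(-1.2105) − 2.4660·0.8947)/6.0828 = -0.7368.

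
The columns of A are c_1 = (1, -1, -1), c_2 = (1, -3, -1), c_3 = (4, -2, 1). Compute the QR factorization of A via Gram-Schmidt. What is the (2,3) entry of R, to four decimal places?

r_{23} = 0.4082

e_1 = c_1/‖c_1‖ = (1, -1, -1)/1.7321 = (0.5774, -0.5774, -0.5774).
r_{12} = e_1·c_2 = 2.8868.
u_2 = c_2 − 2.8868·e_1 = (-0.6667, -1.3333, 0.6667).
‖u_2‖ = 1.6330, so e_2 = (-0.4082, -0.8165, 0.4082).
r_{23} = e_2·c_3 = 0.4082.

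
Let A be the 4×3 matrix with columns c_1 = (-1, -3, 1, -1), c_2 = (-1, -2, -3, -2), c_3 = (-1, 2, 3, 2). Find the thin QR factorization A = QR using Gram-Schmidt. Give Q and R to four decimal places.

c_1 = (-1, -3, 1, -1); ‖c_1‖ = 3.4641, so e_1 = (-0.2887, -0.8660, 0.2887, -0.2887).
e_1·c_2 = (-0.2887)·(-1) + (-0.8660)·(-2) + 0.2887·(-3) + (-0.2887)·(-2) = 1.7321.
u_2 = c_2 − 1.7321·e_1 = (-0.5000, -0.5000, -3.5000, -1.5000).
‖u_2‖ = 3.8730, so e_2 = (-0.1291, -0.1291, -0.9037, -0.3873).
e_1·c_3 = (-0.2887)·(-1) + (-0.8660)·2 + 0.2887·3 + (-0.2887)·2 = -1.1547; e_2·c_3 = (-0.1291)·(-1) + (-0.1291)·2 + (-0.9037)·3 + (-0.3873)·2 = -3.6148.
u_3 = c_3 + 1.1547·e_1 + 3.6148·e_2 = (-1.8000, 0.5333, 0.0667, 0.2667).
‖u_3‖ = 1.8974, so e_3 = (-0.9487, 0.2811, 0.0351, 0.1405).

Q = [[-0.2887, -0.1291, -0.9487], [-0.8660, -0.1291, 0.2811], [0.2887, -0.9037, 0.0351], [-0.2887, -0.3873, 0.1405]], R = [[3.4641, 1.7321, -1.1547], [0.0000, 3.8730, -3.6148], [0.0000, 0.0000, 1.8974]]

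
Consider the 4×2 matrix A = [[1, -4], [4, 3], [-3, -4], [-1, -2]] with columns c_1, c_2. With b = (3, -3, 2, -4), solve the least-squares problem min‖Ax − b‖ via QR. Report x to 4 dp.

x = (-0.0451, -0.4446)

c_1 = (1, 4, -3, -1); ‖c_1‖ = 5.1962, so q_1 = (0.1925, 0.7698, -0.5774, -0.1925).
q_1·c_2 = 0.1925·(-4) + 0.7698·3 + (-0.5774)·(-4) + (-0.1925)·(-2) = 4.2339.
u_2 = c_2 − 4.2339·q_1 = (-4.8148, -0.2593, -1.5556, -1.1852).
‖u_2‖ = 5.2033, so q_2 = (-0.9253, -0.0498, -0.2990, -0.2278).
Qᵀb = (-2.1170, -2.3134).
Back-substitute: x_2 = -2.3134/5.2033 = -0.4446.
x_1 = (-2.1170 − 4.2339·(-0.4446))/5.1962 = -0.0451.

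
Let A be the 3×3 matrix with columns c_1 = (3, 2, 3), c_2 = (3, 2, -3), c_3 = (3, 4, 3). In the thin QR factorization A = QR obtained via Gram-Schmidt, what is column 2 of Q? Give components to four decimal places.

c_1 = (3, 2, 3); ‖c_1‖ = 4.6904, so q_1 = (0.6396, 0.4264, 0.6396).
q_1·c_2 = 0.6396·3 + 0.4264·2 + 0.6396·(-3) = 0.8528.
u_2 = c_2 − 0.8528·q_1 = (2.4545, 1.6364, -3.5455).
‖u_2‖ = 4.6122, so q_2 = (0.5322, 0.3548, -0.7687).

q_2 = (0.5322, 0.3548, -0.7687)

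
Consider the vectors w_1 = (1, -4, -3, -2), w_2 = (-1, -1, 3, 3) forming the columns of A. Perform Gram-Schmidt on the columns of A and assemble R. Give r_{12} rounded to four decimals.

r_{12} = -2.1909

w_1 = (1, -4, -3, -2); ‖w_1‖ = 5.4772, so q_1 = (0.1826, -0.7303, -0.5477, -0.3651).
r_{12} = q_1·w_2 = -2.1909.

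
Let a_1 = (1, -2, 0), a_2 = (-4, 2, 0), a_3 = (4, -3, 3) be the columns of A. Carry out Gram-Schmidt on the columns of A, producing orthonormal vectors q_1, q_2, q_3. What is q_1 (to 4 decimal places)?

a_1 = (1, -2, 0); ‖a_1‖ = 2.2361, so q_1 = (0.4472, -0.8944, 0.0000).

q_1 = (0.4472, -0.8944, 0.0000)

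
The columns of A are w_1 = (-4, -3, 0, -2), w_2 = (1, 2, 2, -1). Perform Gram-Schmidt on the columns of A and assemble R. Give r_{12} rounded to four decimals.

q_1 = w_1/‖w_1‖ = (-4, -3, 0, -2)/5.3852 = (-0.7428, -0.5571, 0.0000, -0.3714).
r_{12} = q_1·w_2 = -1.4856.

r_{12} = -1.4856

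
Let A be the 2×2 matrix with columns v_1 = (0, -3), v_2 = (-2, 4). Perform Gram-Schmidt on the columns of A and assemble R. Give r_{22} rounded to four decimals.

v_1 = (0, -3); ‖v_1‖ = 3.0000, so q_1 = (0.0000, -1.0000).
q_1·v_2 = 0.0000·(-2) + (-1.0000)·4 = -4.0000.
u_2 = v_2 + 4.0000·q_1 = (-2.0000, 0.0000).
r_{22} = ‖u_2‖ = 2.0000.

r_{22} = 2.0000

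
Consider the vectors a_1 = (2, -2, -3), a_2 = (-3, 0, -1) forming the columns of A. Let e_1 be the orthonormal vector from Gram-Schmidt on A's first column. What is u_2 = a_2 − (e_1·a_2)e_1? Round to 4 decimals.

u_2 = (-2.6471, -0.3529, -1.5294)

e_1 = a_1/‖a_1‖ = (2, -2, -3)/4.1231 = (0.4851, -0.4851, -0.7276).
r_{12} = e_1·a_2 = -0.7276.
u_2 = a_2 + 0.7276·e_1 = (-2.6471, -0.3529, -1.5294).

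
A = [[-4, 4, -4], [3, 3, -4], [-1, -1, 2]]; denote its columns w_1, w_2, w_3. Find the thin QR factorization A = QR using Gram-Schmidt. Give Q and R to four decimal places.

w_1 = (-4, 3, -1); ‖w_1‖ = 5.0990, so q_1 = (-0.7845, 0.5883, -0.1961).
q_1·w_2 = (-0.7845)·4 + 0.5883·3 + (-0.1961)·(-1) = -1.1767.
u_2 = w_2 + 1.1767·q_1 = (3.0769, 3.6923, -1.2308).
‖u_2‖ = 4.9614, so q_2 = (0.6202, 0.7442, -0.2481).
q_1·w_3 = (-0.7845)·(-4) + 0.5883·(-4) + (-0.1961)·2 = 0.3922; q_2·w_3 = 0.6202·(-4) + 0.7442·(-4) + (-0.2481)·2 = -5.9537.
u_3 = w_3 − 0.3922·q_1 + 5.9537·q_2 = (0.0000, 0.2000, 0.6000).
‖u_3‖ = 0.6325, so q_3 = (0.0000, 0.3162, 0.9487).

Q = [[-0.7845, 0.6202, 0.0000], [0.5883, 0.7442, 0.3162], [-0.1961, -0.2481, 0.9487]], R = [[5.0990, -1.1767, 0.3922], [0.0000, 4.9614, -5.9537], [0.0000, 0.0000, 0.6325]]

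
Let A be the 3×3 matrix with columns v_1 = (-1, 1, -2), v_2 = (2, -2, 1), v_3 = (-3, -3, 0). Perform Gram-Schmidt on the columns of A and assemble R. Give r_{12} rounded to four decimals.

q_1 = v_1/‖v_1‖ = (-1, 1, -2)/2.4495 = (-0.4082, 0.4082, -0.8165).
r_{12} = q_1·v_2 = -2.4495.

r_{12} = -2.4495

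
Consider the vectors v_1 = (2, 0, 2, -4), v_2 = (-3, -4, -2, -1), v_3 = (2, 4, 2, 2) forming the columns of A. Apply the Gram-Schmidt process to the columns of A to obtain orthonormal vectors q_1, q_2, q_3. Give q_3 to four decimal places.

q_3 = (-0.6508, 0.1001, 0.7509, 0.0501)

v_1 = (2, 0, 2, -4); ‖v_1‖ = 4.8990, so q_1 = (0.4082, 0.0000, 0.4082, -0.8165).
q_1·v_2 = 0.4082·(-3) + 0.0000·(-4) + 0.4082·(-2) + (-0.8165)·(-1) = -1.2247.
u_2 = v_2 + 1.2247·q_1 = (-2.5000, -4.0000, -1.5000, -2.0000).
‖u_2‖ = 5.3385, so q_2 = (-0.4683, -0.7493, -0.2810, -0.3746).
q_1·v_3 = 0.4082·2 + 0.0000·4 + 0.4082·2 + (-0.8165)·2 = 0.0000; q_2·v_3 = (-0.4683)·2 + (-0.7493)·4 + (-0.2810)·2 + (-0.3746)·2 = -5.2449.
u_3 = v_3 + 0.0000·q_1 + 5.2449·q_2 = (-0.4561, 0.0702, 0.5263, 0.0351).
‖u_3‖ = 0.7009, so q_3 = (-0.6508, 0.1001, 0.7509, 0.0501).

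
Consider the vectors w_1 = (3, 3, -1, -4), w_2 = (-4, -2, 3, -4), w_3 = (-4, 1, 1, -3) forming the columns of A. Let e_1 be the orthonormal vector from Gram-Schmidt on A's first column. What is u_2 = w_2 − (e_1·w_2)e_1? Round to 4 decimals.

u_2 = (-3.5714, -1.5714, 2.8571, -4.5714)

w_1 = (3, 3, -1, -4); ‖w_1‖ = 5.9161, so e_1 = (0.5071, 0.5071, -0.1690, -0.6761).
e_1·w_2 = 0.5071·(-4) + 0.5071·(-2) + (-0.1690)·3 + (-0.6761)·(-4) = -0.8452.
u_2 = w_2 + 0.8452·e_1 = (-3.5714, -1.5714, 2.8571, -4.5714).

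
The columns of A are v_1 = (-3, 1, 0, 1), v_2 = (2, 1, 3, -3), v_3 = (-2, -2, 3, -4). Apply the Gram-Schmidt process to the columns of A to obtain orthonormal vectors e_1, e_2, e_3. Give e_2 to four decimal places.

e_2 = (-0.0439, 0.4167, 0.7237, -0.5483)

e_1 = v_1/‖v_1‖ = (-3, 1, 0, 1)/3.3166 = (-0.9045, 0.3015, 0.0000, 0.3015).
r_{12} = e_1·v_2 = -2.4121.
u_2 = v_2 + 2.4121·e_1 = (-0.1818, 1.7273, 3.0000, -2.2727).
‖u_2‖ = 4.1451, so e_2 = (-0.0439, 0.4167, 0.7237, -0.5483).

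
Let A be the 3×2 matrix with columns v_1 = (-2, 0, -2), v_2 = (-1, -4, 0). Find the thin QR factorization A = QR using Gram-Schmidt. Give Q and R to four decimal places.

Q = [[-0.7071, -0.1231], [0.0000, -0.9847], [-0.7071, 0.1231]], R = [[2.8284, 0.7071], [0.0000, 4.0620]]

v_1 = (-2, 0, -2); ‖v_1‖ = 2.8284, so e_1 = (-0.7071, 0.0000, -0.7071).
e_1·v_2 = (-0.7071)·(-1) + 0.0000·(-4) + (-0.7071)·0 = 0.7071.
u_2 = v_2 − 0.7071·e_1 = (-0.5000, -4.0000, 0.5000).
‖u_2‖ = 4.0620, so e_2 = (-0.1231, -0.9847, 0.1231).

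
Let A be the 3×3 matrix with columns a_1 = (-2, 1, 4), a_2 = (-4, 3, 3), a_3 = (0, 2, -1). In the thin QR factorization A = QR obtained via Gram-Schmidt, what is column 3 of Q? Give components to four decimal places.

e_1 = a_1/‖a_1‖ = (-2, 1, 4)/4.5826 = (-0.4364, 0.2182, 0.8729).
r_{12} = e_1·a_2 = 5.0190.
u_2 = a_2 − 5.0190·e_1 = (-1.8095, 1.9048, -1.3810).
‖u_2‖ = 2.9681, so e_2 = (-0.6097, 0.6417, -0.4653).
r_{13} = e_1·a_3 = -0.4364; r_{23} = e_2·a_3 = 1.7488.
u_3 = a_3 + 0.4364·e_1 − 1.7488·e_2 = (0.8757, 0.9730, 0.1946).
‖u_3‖ = 1.3234, so e_3 = (0.6617, 0.7352, 0.1470).

e_3 = (0.6617, 0.7352, 0.1470)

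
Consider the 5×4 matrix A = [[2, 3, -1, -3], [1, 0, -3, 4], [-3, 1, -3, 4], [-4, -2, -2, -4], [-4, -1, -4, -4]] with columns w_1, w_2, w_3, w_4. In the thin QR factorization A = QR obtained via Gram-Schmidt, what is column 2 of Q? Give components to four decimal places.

q_2 = (0.7384, -0.1026, 0.6222, -0.2188, 0.0957)

q_1 = w_1/‖w_1‖ = (2, 1, -3, -4, -4)/6.7823 = (0.2949, 0.1474, -0.4423, -0.5898, -0.5898).
r_{12} = q_1·w_2 = 2.2116.
u_2 = w_2 − 2.2116·q_1 = (2.3478, -0.3261, 1.9783, -0.6957, 0.3043).
‖u_2‖ = 3.1794, so q_2 = (0.7384, -0.1026, 0.6222, -0.2188, 0.0957).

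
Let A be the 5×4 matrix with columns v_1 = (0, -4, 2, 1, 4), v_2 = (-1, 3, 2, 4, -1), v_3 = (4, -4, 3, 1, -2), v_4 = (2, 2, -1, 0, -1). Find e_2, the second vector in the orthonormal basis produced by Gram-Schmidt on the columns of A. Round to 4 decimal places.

v_1 = (0, -4, 2, 1, 4); ‖v_1‖ = 6.0828, so e_1 = (0.0000, -0.6576, 0.3288, 0.1644, 0.6576).
e_1·v_2 = 0.0000·(-1) + (-0.6576)·3 + 0.3288·2 + 0.1644·4 + 0.6576·(-1) = -1.3152.
u_2 = v_2 + 1.3152·e_1 = (-1.0000, 2.1351, 2.4324, 4.2162, -0.1351).
‖u_2‖ = 5.4102, so e_2 = (-0.1848, 0.3946, 0.4496, 0.7793, -0.0250).

e_2 = (-0.1848, 0.3946, 0.4496, 0.7793, -0.0250)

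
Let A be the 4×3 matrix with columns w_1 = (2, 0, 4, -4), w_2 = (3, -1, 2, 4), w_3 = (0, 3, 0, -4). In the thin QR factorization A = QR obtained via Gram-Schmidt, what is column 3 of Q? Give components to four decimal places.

w_1 = (2, 0, 4, -4); ‖w_1‖ = 6.0000, so e_1 = (0.3333, 0.0000, 0.6667, -0.6667).
e_1·w_2 = 0.3333·3 + 0.0000·(-1) + 0.6667·2 + (-0.6667)·4 = -0.3333.
u_2 = w_2 + 0.3333·e_1 = (3.1111, -1.0000, 2.2222, 3.7778).
‖u_2‖ = 5.4671, so e_2 = (0.5691, -0.1829, 0.4065, 0.6910).
e_1·w_3 = 0.3333·0 + 0.0000·3 + 0.6667·0 + (-0.6667)·(-4) = 2.6667; e_2·w_3 = 0.5691·0 + (-0.1829)·3 + 0.4065·0 + 0.6910·(-4) = -3.3128.
u_3 = w_3 − 2.6667·e_1 + 3.3128·e_2 = (0.9963, 2.3941, -0.4312, 0.0669).
‖u_3‖ = 2.6295, so e_3 = (0.3789, 0.9104, -0.1640, 0.0254).

e_3 = (0.3789, 0.9104, -0.1640, 0.0254)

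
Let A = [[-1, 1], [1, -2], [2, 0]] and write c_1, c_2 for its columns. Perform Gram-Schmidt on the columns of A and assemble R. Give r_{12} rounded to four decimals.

r_{12} = -1.2247

c_1 = (-1, 1, 2); ‖c_1‖ = 2.4495, so q_1 = (-0.4082, 0.4082, 0.8165).
r_{12} = q_1·c_2 = -1.2247.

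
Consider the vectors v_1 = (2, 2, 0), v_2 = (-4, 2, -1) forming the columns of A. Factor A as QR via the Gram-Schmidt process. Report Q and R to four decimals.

Q = [[0.7071, -0.6882], [0.7071, 0.6882], [0.0000, -0.2294]], R = [[2.8284, -1.4142], [0.0000, 4.3589]]

v_1 = (2, 2, 0); ‖v_1‖ = 2.8284, so e_1 = (0.7071, 0.7071, 0.0000).
e_1·v_2 = 0.7071·(-4) + 0.7071·2 + 0.0000·(-1) = -1.4142.
u_2 = v_2 + 1.4142·e_1 = (-3.0000, 3.0000, -1.0000).
‖u_2‖ = 4.3589, so e_2 = (-0.6882, 0.6882, -0.2294).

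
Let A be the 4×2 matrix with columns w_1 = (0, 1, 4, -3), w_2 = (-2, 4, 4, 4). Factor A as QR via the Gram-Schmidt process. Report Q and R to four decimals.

w_1 = (0, 1, 4, -3); ‖w_1‖ = 5.0990, so e_1 = (0.0000, 0.1961, 0.7845, -0.5883).
e_1·w_2 = 0.0000·(-2) + 0.1961·4 + 0.7845·4 + (-0.5883)·4 = 1.5689.
u_2 = w_2 − 1.5689·e_1 = (-2.0000, 3.6923, 2.7692, 4.9231).
‖u_2‖ = 7.0384, so e_2 = (-0.2842, 0.5246, 0.3934, 0.6995).

Q = [[0.0000, -0.2842], [0.1961, 0.5246], [0.7845, 0.3934], [-0.5883, 0.6995]], R = [[5.0990, 1.5689], [0.0000, 7.0384]]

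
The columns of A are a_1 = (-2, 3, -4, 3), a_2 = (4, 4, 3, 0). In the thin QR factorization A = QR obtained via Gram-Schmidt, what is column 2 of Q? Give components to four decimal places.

a_1 = (-2, 3, -4, 3); ‖a_1‖ = 6.1644, so e_1 = (-0.3244, 0.4867, -0.6489, 0.4867).
e_1·a_2 = (-0.3244)·4 + 0.4867·4 + (-0.6489)·3 + 0.4867·0 = -1.2978.
u_2 = a_2 + 1.2978·e_1 = (3.5789, 4.6316, 2.1579, 0.6316).
‖u_2‖ = 6.2702, so e_2 = (0.5708, 0.7387, 0.3441, 0.1007).

e_2 = (0.5708, 0.7387, 0.3441, 0.1007)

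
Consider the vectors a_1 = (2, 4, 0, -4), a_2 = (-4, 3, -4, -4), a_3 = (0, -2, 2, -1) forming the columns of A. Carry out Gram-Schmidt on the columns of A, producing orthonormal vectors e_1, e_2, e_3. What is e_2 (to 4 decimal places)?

a_1 = (2, 4, 0, -4); ‖a_1‖ = 6.0000, so e_1 = (0.3333, 0.6667, 0.0000, -0.6667).
e_1·a_2 = 0.3333·(-4) + 0.6667·3 + 0.0000·(-4) + (-0.6667)·(-4) = 3.3333.
u_2 = a_2 − 3.3333·e_1 = (-5.1111, 0.7778, -4.0000, -1.7778).
‖u_2‖ = 6.7741, so e_2 = (-0.7545, 0.1148, -0.5905, -0.2624).

e_2 = (-0.7545, 0.1148, -0.5905, -0.2624)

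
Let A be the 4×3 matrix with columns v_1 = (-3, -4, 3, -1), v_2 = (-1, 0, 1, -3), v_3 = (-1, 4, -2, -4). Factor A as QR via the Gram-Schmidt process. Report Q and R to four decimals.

Q = [[-0.5071, -0.0776, -0.8343], [-0.6761, 0.3490, 0.2317], [0.5071, 0.0776, -0.4867], [-0.1690, -0.9307, 0.1159]], R = [[5.9161, 1.5213, -2.5355], [0.0000, 2.9472, 5.0412], [0.0000, 0.0000, 2.2711]]

v_1 = (-3, -4, 3, -1); ‖v_1‖ = 5.9161, so e_1 = (-0.5071, -0.6761, 0.5071, -0.1690).
e_1·v_2 = (-0.5071)·(-1) + (-0.6761)·0 + 0.5071·1 + (-0.1690)·(-3) = 1.5213.
u_2 = v_2 − 1.5213·e_1 = (-0.2286, 1.0286, 0.2286, -2.7429).
‖u_2‖ = 2.9472, so e_2 = (-0.0776, 0.3490, 0.0776, -0.9307).
e_1·v_3 = (-0.5071)·(-1) + (-0.6761)·4 + 0.5071·(-2) + (-0.1690)·(-4) = -2.5355; e_2·v_3 = (-0.0776)·(-1) + 0.3490·4 + 0.0776·(-2) + (-0.9307)·(-4) = 5.0412.
u_3 = v_3 + 2.5355·e_1 − 5.0412·e_2 = (-1.8947, 0.5263, -1.1053, 0.2632).
‖u_3‖ = 2.2711, so e_3 = (-0.8343, 0.2317, -0.4867, 0.1159).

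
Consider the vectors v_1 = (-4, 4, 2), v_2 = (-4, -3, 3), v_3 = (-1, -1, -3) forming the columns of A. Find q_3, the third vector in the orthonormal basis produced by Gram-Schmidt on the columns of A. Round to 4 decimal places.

q_3 = (-0.5369, -0.1193, -0.8352)

q_1 = v_1/‖v_1‖ = (-4, 4, 2)/6.0000 = (-0.6667, 0.6667, 0.3333).
r_{12} = q_1·v_2 = 1.6667.
u_2 = v_2 − 1.6667·q_1 = (-2.8889, -4.1111, 2.4444).
‖u_2‖ = 5.5877, so q_2 = (-0.5170, -0.7357, 0.4375).
r_{13} = q_1·v_3 = -1.0000; r_{23} = q_2·v_3 = -0.0597.
u_3 = v_3 + 1.0000·q_1 + 0.0597·q_2 = (-1.6975, -0.3772, -2.6406).
‖u_3‖ = 3.1617, so q_3 = (-0.5369, -0.1193, -0.8352).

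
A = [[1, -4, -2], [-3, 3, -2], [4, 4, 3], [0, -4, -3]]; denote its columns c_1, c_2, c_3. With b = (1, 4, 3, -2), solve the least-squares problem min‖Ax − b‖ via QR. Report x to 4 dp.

e_1 = c_1/‖c_1‖ = (1, -3, 4, 0)/5.0990 = (0.1961, -0.5883, 0.7845, 0.0000).
r_{12} = e_1·c_2 = 0.5883.
u_2 = c_2 − 0.5883·e_1 = (-4.1154, 3.3462, 3.5385, -4.0000).
‖u_2‖ = 7.5269, so e_2 = (-0.5468, 0.4446, 0.4701, -0.5314).
r_{13} = e_1·c_3 = 3.1379; r_{23} = e_2·c_3 = 3.2090.
u_3 = c_3 − 3.1379·e_1 − 3.2090·e_2 = (-0.8608, -1.5804, -0.9701, -1.2946).
‖u_3‖ = 2.4199, so e_3 = (-0.3557, -0.6531, -0.4009, -0.5350).
Qᵀb = (0.1961, 3.7047, -3.1008).
Back-substitute: x_3 = -3.1008/2.4199 = -1.2814.
x_2 = (3.7047 − 3.2090·(-1.2814))/7.5269 = 1.0385.
x_1 = (0.1961 − 0.5883·1.0385 − 3.1379·(-1.2814))/5.0990 = 0.7072.

x = (0.7072, 1.0385, -1.2814)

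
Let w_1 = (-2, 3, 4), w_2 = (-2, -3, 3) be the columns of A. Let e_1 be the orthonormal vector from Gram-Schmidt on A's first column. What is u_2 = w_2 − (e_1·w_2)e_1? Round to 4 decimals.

w_1 = (-2, 3, 4); ‖w_1‖ = 5.3852, so e_1 = (-0.3714, 0.5571, 0.7428).
e_1·w_2 = (-0.3714)·(-2) + 0.5571·(-3) + 0.7428·3 = 1.2999.
u_2 = w_2 − 1.2999·e_1 = (-1.5172, -3.7241, 2.0345).

u_2 = (-1.5172, -3.7241, 2.0345)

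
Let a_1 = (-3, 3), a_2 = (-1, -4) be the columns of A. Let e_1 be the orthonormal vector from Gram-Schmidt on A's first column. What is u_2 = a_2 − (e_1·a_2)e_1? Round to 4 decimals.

a_1 = (-3, 3); ‖a_1‖ = 4.2426, so e_1 = (-0.7071, 0.7071).
e_1·a_2 = (-0.7071)·(-1) + 0.7071·(-4) = -2.1213.
u_2 = a_2 + 2.1213·e_1 = (-2.5000, -2.5000).

u_2 = (-2.5000, -2.5000)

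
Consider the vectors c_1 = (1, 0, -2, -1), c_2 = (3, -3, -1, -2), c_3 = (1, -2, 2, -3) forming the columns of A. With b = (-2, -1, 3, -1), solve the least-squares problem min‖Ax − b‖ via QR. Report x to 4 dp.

x = (-0.6667, -0.4286, 0.8095)

c_1 = (1, 0, -2, -1); ‖c_1‖ = 2.4495, so q_1 = (0.4082, 0.0000, -0.8165, -0.4082).
q_1·c_2 = 0.4082·3 + 0.0000·(-3) + (-0.8165)·(-1) + (-0.4082)·(-2) = 2.8577.
u_2 = c_2 − 2.8577·q_1 = (1.8333, -3.0000, 1.3333, -0.8333).
‖u_2‖ = 3.8514, so q_2 = (0.4760, -0.7789, 0.3462, -0.2164).
q_1·c_3 = 0.4082·1 + 0.0000·(-2) + (-0.8165)·2 + (-0.4082)·(-3) = 0.0000; q_2·c_3 = 0.4760·1 + (-0.7789)·(-2) + 0.3462·2 + (-0.2164)·(-3) = 3.3754.
u_3 = c_3 − 0.0000·q_1 − 3.3754·q_2 = (-0.6067, 0.6292, 0.8315, -2.2697).
‖u_3‖ = 2.5704, so q_3 = (-0.2361, 0.2448, 0.3235, -0.8830).
Qᵀb = (-2.8577, 1.0819, 2.0808).
Back-substitute: x_3 = 2.0808/2.5704 = 0.8095.
x_2 = (1.0819 − 3.3754·0.8095)/3.8514 = -0.4286.
x_1 = (-2.8577 − 2.8577·(-0.4286) − 0.0000·0.8095)/2.4495 = -0.6667.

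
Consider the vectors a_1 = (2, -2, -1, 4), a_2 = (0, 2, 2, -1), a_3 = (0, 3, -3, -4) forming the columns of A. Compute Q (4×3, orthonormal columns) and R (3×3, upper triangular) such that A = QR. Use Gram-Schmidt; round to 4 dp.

q_1 = a_1/‖a_1‖ = (2, -2, -1, 4)/5.0000 = (0.4000, -0.4000, -0.2000, 0.8000).
r_{12} = q_1·a_2 = -2.0000.
u_2 = a_2 + 2.0000·q_1 = (0.8000, 1.2000, 1.6000, 0.6000).
‖u_2‖ = 2.2361, so q_2 = (0.3578, 0.5367, 0.7155, 0.2683).
r_{13} = q_1·a_3 = -3.8000; r_{23} = q_2·a_3 = -1.6100.
u_3 = a_3 + 3.8000·q_1 + 1.6100·q_2 = (2.0960, 2.3440, -2.6080, -0.5280).
‖u_3‖ = 4.1192, so q_3 = (0.5088, 0.5690, -0.6331, -0.1282).

Q = [[0.4000, 0.3578, 0.5088], [-0.4000, 0.5367, 0.5690], [-0.2000, 0.7155, -0.6331], [0.8000, 0.2683, -0.1282]], R = [[5.0000, -2.0000, -3.8000], [0.0000, 2.2361, -1.6100], [0.0000, 0.0000, 4.1192]]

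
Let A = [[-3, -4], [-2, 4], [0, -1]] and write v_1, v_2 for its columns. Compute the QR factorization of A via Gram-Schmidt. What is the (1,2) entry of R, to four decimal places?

q_1 = v_1/‖v_1‖ = (-3, -2, 0)/3.6056 = (-0.8321, -0.5547, 0.0000).
r_{12} = q_1·v_2 = 1.1094.

r_{12} = 1.1094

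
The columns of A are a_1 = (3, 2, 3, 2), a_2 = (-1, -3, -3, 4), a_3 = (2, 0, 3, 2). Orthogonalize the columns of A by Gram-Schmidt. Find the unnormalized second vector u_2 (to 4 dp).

u_2 = (0.1538, -2.2308, -1.8462, 4.7692)

q_1 = a_1/‖a_1‖ = (3, 2, 3, 2)/5.0990 = (0.5883, 0.3922, 0.5883, 0.3922).
r_{12} = q_1·a_2 = -1.9612.
u_2 = a_2 + 1.9612·q_1 = (0.1538, -2.2308, -1.8462, 4.7692).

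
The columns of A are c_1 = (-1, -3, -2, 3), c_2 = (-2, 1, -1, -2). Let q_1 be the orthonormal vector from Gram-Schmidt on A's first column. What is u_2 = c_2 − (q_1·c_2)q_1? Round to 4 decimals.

u_2 = (-2.2174, 0.3478, -1.4348, -1.3478)

q_1 = c_1/‖c_1‖ = (-1, -3, -2, 3)/4.7958 = (-0.2085, -0.6255, -0.4170, 0.6255).
r_{12} = q_1·c_2 = -1.0426.
u_2 = c_2 + 1.0426·q_1 = (-2.2174, 0.3478, -1.4348, -1.3478).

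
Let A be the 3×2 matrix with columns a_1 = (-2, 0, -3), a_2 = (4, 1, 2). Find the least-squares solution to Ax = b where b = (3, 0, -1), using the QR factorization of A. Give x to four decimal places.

a_1 = (-2, 0, -3); ‖a_1‖ = 3.6056, so e_1 = (-0.5547, 0.0000, -0.8321).
e_1·a_2 = (-0.5547)·4 + 0.0000·1 + (-0.8321)·2 = -3.8829.
u_2 = a_2 + 3.8829·e_1 = (1.8462, 1.0000, -1.2308).
‖u_2‖ = 2.4337, so e_2 = (0.7586, 0.4109, -0.5057).
Qᵀb = (-0.8321, 2.7814).
Back-substitute: x_2 = 2.7814/2.4337 = 1.1429.
x_1 = (-0.8321 + 3.8829·1.1429)/3.6056 = 1.0000.

x = (1.0000, 1.1429)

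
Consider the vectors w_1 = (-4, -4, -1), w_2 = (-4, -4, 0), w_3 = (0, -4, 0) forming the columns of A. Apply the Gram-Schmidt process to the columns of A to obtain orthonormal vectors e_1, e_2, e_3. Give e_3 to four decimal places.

e_3 = (0.7071, -0.7071, 0.0000)

e_1 = w_1/‖w_1‖ = (-4, -4, -1)/5.7446 = (-0.6963, -0.6963, -0.1741).
r_{12} = e_1·w_2 = 5.5705.
u_2 = w_2 − 5.5705·e_1 = (-0.1212, -0.1212, 0.9697).
‖u_2‖ = 0.9847, so e_2 = (-0.1231, -0.1231, 0.9847).
r_{13} = e_1·w_3 = 2.7852; r_{23} = e_2·w_3 = 0.4924.
u_3 = w_3 − 2.7852·e_1 − 0.4924·e_2 = (2.0000, -2.0000, 0.0000).
‖u_3‖ = 2.8284, so e_3 = (0.7071, -0.7071, 0.0000).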